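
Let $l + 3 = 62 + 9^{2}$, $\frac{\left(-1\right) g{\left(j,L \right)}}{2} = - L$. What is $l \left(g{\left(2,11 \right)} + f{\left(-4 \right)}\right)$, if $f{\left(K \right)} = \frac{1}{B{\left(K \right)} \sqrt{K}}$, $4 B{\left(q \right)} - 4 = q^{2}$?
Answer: $3080 - 14 i \approx 3080.0 - 14.0 i$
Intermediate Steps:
$g{\left(j,L \right)} = 2 L$ ($g{\left(j,L \right)} = - 2 \left(- L\right) = 2 L$)
$l = 140$ ($l = -3 + \left(62 + 9^{2}\right) = -3 + \left(62 + 81\right) = -3 + 143 = 140$)
$B{\left(q \right)} = 1 + \frac{q^{2}}{4}$
$f{\left(K \right)} = \frac{1}{\sqrt{K} \left(1 + \frac{K^{2}}{4}\right)}$ ($f{\left(K \right)} = \frac{1}{\left(1 + \frac{K^{2}}{4}\right) \sqrt{K}} = \frac{1}{\sqrt{K} \left(1 + \frac{K^{2}}{4}\right)}$)
$l \left(g{\left(2,11 \right)} + f{\left(-4 \right)}\right) = 140 \left(2 \cdot 11 + \frac{4}{2 i \left(4 + \left(-4\right)^{2}\right)}\right) = 140 \left(22 + \frac{4 \left(- \frac{i}{2}\right)}{4 + 16}\right) = 140 \left(22 + \frac{4 \left(- \frac{i}{2}\right)}{20}\right) = 140 \left(22 + 4 \left(- \frac{i}{2}\right) \frac{1}{20}\right) = 140 \left(22 - \frac{i}{10}\right) = 3080 - 14 i$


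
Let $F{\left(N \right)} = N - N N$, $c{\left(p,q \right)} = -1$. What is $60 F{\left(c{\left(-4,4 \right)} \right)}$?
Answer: $-120$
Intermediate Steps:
$F{\left(N \right)} = N - N^{2}$
$60 F{\left(c{\left(-4,4 \right)} \right)} = 60 \left(- (1 - -1)\right) = 60 \left(- (1 + 1)\right) = 60 \left(\left(-1\right) 2\right) = 60 \left(-2\right) = -120$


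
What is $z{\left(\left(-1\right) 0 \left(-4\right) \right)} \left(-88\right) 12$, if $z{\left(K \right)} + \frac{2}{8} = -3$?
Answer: $3432$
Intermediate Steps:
$z{\left(K \right)} = - \frac{13}{4}$ ($z{\left(K \right)} = - \frac{1}{4} - 3 = - \frac{13}{4}$)
$z{\left(\left(-1\right) 0 \left(-4\right) \right)} \left(-88\right) 12 = \left(- \frac{13}{4}\right) \left(-88\right) 12 = 286 \cdot 12 = 3432$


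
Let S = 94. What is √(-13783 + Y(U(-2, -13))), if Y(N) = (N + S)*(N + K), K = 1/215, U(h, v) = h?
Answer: I*√645604795/215 ≈ 118.18*I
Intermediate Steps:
K = 1/215 ≈ 0.0046512
Y(N) = (94 + N)*(1/215 + N) (Y(N) = (N + 94)*(N + 1/215) = (94 + N)*(1/215 + N))
√(-13783 + Y(U(-2, -13))) = √(-13783 + (94/215 + (-2)² + (20211/215)*(-2))) = √(-13783 + (94/215 + 4 - 40422/215)) = √(-13783 - 39468/215) = √(-3002813/215) = I*√645604795/215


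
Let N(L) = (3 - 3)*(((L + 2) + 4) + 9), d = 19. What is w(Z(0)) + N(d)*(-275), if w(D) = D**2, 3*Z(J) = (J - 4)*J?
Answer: 0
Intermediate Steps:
N(L) = 0 (N(L) = 0*(((2 + L) + 4) + 9) = 0*((6 + L) + 9) = 0*(15 + L) = 0)
Z(J) = J*(-4 + J)/3 (Z(J) = ((J - 4)*J)/3 = ((-4 + J)*J)/3 = (J*(-4 + J))/3 = J*(-4 + J)/3)
w(Z(0)) + N(d)*(-275) = ((1/3)*0*(-4 + 0))**2 + 0*(-275) = ((1/3)*0*(-4))**2 + 0 = 0**2 + 0 = 0 + 0 = 0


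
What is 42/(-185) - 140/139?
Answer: -31738/25715 ≈ -1.2342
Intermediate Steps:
42/(-185) - 140/139 = 42*(-1/185) - 140*1/139 = -42/185 - 140/139 = -31738/25715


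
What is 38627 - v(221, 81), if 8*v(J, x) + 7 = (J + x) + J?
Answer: 77125/2 ≈ 38563.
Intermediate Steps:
v(J, x) = -7/8 + J/4 + x/8 (v(J, x) = -7/8 + ((J + x) + J)/8 = -7/8 + (x + 2*J)/8 = -7/8 + (J/4 + x/8) = -7/8 + J/4 + x/8)
38627 - v(221, 81) = 38627 - (-7/8 + (¼)*221 + (⅛)*81) = 38627 - (-7/8 + 221/4 + 81/8) = 38627 - 1*129/2 = 38627 - 129/2 = 77125/2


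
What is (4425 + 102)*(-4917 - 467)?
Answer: -24373368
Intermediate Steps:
(4425 + 102)*(-4917 - 467) = 4527*(-5384) = -24373368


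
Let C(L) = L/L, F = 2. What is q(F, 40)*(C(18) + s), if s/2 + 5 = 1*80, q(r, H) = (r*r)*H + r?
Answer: 24462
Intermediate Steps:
q(r, H) = r + H*r² (q(r, H) = r²*H + r = H*r² + r = r + H*r²)
C(L) = 1
s = 150 (s = -10 + 2*(1*80) = -10 + 2*80 = -10 + 160 = 150)
q(F, 40)*(C(18) + s) = (2*(1 + 40*2))*(1 + 150) = (2*(1 + 80))*151 = (2*81)*151 = 162*151 = 24462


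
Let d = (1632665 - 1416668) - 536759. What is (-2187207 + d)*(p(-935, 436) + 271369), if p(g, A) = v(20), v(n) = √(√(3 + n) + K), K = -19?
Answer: -680585039561 - 2507969*I*√(19 - √23) ≈ -6.8058e+11 - 9.4521e+6*I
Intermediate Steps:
v(n) = √(-19 + √(3 + n)) (v(n) = √(√(3 + n) - 19) = √(-19 + √(3 + n)))
p(g, A) = √(-19 + √23) (p(g, A) = √(-19 + √(3 + 20)) = √(-19 + √23))
d = -320762 (d = 215997 - 536759 = -320762)
(-2187207 + d)*(p(-935, 436) + 271369) = (-2187207 - 320762)*(√(-19 + √23) + 271369) = -2507969*(271369 + √(-19 + √23)) = -680585039561 - 2507969*√(-19 + √23)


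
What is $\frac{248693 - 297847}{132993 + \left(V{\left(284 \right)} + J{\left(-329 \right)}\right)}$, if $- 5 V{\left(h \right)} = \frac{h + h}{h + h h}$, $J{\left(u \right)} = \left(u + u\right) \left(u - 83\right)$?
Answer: $- \frac{70044450}{575826823} \approx -0.12164$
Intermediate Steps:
$J{\left(u \right)} = 2 u \left(-83 + u\right)$
$V{\left(h \right)} = - \frac{2 h}{5 \left(h + h^{2}\right)}$ ($V{\left(h \right)} = - \frac{\left(h + h\right) \frac{1}{h + h h}}{5} = - \frac{2 h \frac{1}{h + h^{2}}}{5} = - \frac{2 h}{5 \left(h + h^{2}\right)}$)
$\frac{248693 - 297847}{132993 + \left(V{\left(284 \right)} + J{\left(-329 \right)}\right)} = \frac{248693 - 297847}{132993 + \left(- \frac{2}{5 + 5 \cdot 284} + 2 \left(-329\right) \left(-83 - 329\right)\right)} = - \frac{49154}{132993 + \left(- \frac{2}{5 + 1420} + 2 \left(-329\right) \left(-412\right)\right)} = - \frac{49154}{132993 + \left(- \frac{2}{1425} + 271096\right)} = - \frac{49154}{132993 + \frac{386311798}{1425}} = - \frac{49154}{\frac{575826823}{1425}} = \left(-49154\right) \frac{1425}{575826823} = - \frac{70044450}{575826823}$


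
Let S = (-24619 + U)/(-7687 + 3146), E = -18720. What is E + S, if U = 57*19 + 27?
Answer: -84984011/4541 ≈ -18715.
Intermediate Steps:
U = 1110 (U = 1083 + 27 = 1110)
S = 23509/4541 (S = (-24619 + 1110)/(-7687 + 3146) = -23509/(-4541) = -23509*(-1/4541) = 23509/4541 ≈ 5.1771)
E + S = -18720 + 23509/4541 = -84984011/4541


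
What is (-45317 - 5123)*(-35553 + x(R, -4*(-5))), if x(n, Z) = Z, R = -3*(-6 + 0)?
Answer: 1792284520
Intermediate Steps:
R = 18 (R = -3*(-6) = 18)
(-45317 - 5123)*(-35553 + x(R, -4*(-5))) = (-45317 - 5123)*(-35553 - 4*(-5)) = -50440*(-35553 + 20) = -50440*(-35533) = 1792284520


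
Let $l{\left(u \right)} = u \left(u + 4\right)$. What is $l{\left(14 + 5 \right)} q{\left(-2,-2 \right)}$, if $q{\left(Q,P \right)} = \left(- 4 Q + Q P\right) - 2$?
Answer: $4370$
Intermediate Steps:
$l{\left(u \right)} = u \left(4 + u\right)$
$q{\left(Q,P \right)} = -2 - 4 Q + P Q$ ($q{\left(Q,P \right)} = \left(- 4 Q + P Q\right) - 2 = -2 - 4 Q + P Q$)
$l{\left(14 + 5 \right)} q{\left(-2,-2 \right)} = \left(14 + 5\right) \left(4 + \left(14 + 5\right)\right) \left(-2 - -8 - -4\right) = 19 \left(4 + 19\right) \left(-2 + 8 + 4\right) = 19 \cdot 23 \cdot 10 = 437 \cdot 10 = 4370$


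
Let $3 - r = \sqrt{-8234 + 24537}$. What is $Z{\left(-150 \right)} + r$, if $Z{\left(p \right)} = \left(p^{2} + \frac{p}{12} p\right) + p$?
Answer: $24228 - \sqrt{16303} \approx 24100.0$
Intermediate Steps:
$r = 3 - \sqrt{16303}$ ($r = 3 - \sqrt{-8234 + 24537} = 3 - \sqrt{16303} \approx -124.68$)
$Z{\left(p \right)} = p + \frac{13 p^{2}}{12}$ ($Z{\left(p \right)} = \left(p^{2} + p \frac{1}{12} p\right) + p = \left(p^{2} + \frac{p}{12} p\right) + p = \left(p^{2} + \frac{p^{2}}{12}\right) + p = \frac{13 p^{2}}{12} + p = p + \frac{13 p^{2}}{12}$)
$Z{\left(-150 \right)} + r = \frac{1}{12} \left(-150\right) \left(12 + 13 \left(-150\right)\right) + \left(3 - \sqrt{16303}\right) = \frac{1}{12} \left(-150\right) \left(12 - 1950\right) + \left(3 - \sqrt{16303}\right) = \frac{1}{12} \left(-150\right) \left(-1938\right) + \left(3 - \sqrt{16303}\right) = 24225 + \left(3 - \sqrt{16303}\right) = 24228 - \sqrt{16303}$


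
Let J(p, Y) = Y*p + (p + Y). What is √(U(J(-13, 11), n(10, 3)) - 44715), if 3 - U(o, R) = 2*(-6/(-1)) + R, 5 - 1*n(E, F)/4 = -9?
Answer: 2*I*√11195 ≈ 211.61*I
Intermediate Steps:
J(p, Y) = Y + p + Y*p (J(p, Y) = Y*p + (Y + p) = Y + p + Y*p)
n(E, F) = 56 (n(E, F) = 20 - 4*(-9) = 20 + 36 = 56)
U(o, R) = -9 - R (U(o, R) = 3 - (2*(-6/(-1)) + R) = 3 - (2*(-6*(-1)) + R) = 3 - (2*6 + R) = 3 - (12 + R) = 3 + (-12 - R) = -9 - R)
√(U(J(-13, 11), n(10, 3)) - 44715) = √((-9 - 1*56) - 44715) = √((-9 - 56) - 44715) = √(-65 - 44715) = √(-44780) = 2*I*√11195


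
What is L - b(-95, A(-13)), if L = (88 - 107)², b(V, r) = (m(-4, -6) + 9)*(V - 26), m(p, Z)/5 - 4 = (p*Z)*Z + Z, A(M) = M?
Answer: -86880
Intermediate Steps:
m(p, Z) = 20 + 5*Z + 5*p*Z² (m(p, Z) = 20 + 5*((p*Z)*Z + Z) = 20 + 5*((Z*p)*Z + Z) = 20 + 5*(p*Z² + Z) = 20 + 5*(Z + p*Z²) = 20 + (5*Z + 5*p*Z²) = 20 + 5*Z + 5*p*Z²)
b(V, r) = 18746 - 721*V (b(V, r) = ((20 + 5*(-6) + 5*(-4)*(-6)²) + 9)*(V - 26) = ((20 - 30 + 5*(-4)*36) + 9)*(-26 + V) = ((20 - 30 - 720) + 9)*(-26 + V) = (-730 + 9)*(-26 + V) = -721*(-26 + V) = 18746 - 721*V)
L = 361 (L = (-19)² = 361)
L - b(-95, A(-13)) = 361 - (18746 - 721*(-95)) = 361 - (18746 + 68495) = 361 - 1*87241 = 361 - 87241 = -86880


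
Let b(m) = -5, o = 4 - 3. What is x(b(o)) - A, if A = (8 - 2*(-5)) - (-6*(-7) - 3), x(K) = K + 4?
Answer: 20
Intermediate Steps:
o = 1
x(K) = 4 + K
A = -21 (A = (8 + 10) - (42 - 3) = 18 - 1*39 = 18 - 39 = -21)
x(b(o)) - A = (4 - 5) - 1*(-21) = -1 + 21 = 20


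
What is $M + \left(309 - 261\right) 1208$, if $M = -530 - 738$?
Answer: $56716$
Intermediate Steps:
$M = -1268$
$M + \left(309 - 261\right) 1208 = -1268 + \left(309 - 261\right) 1208 = -1268 + 48 \cdot 1208 = -1268 + 57984 = 56716$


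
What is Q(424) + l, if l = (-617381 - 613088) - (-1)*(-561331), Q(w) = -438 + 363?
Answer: -1791875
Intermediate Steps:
Q(w) = -75
l = -1791800 (l = -1230469 - 1*561331 = -1230469 - 561331 = -1791800)
Q(424) + l = -75 - 1791800 = -1791875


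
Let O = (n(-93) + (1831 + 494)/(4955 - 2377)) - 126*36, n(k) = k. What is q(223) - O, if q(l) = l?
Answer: 12506131/2578 ≈ 4851.1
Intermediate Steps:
O = -11931237/2578 (O = (-93 + (1831 + 494)/(4955 - 2377)) - 126*36 = (-93 + 2325/2578) - 4536 = -237429/2578 - 4536 = -11931237/2578 ≈ -4628.1)
q(223) - O = 223 - 1*(-11931237/2578) = 223 + 11931237/2578 = 12506131/2578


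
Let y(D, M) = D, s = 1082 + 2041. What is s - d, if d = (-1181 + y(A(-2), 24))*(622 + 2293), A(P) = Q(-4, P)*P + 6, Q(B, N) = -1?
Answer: 3422418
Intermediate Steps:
A(P) = 6 - P (A(P) = -P + 6 = 6 - P)
s = 3123
d = -3419295 (d = (-1181 + (6 - 1*(-2)))*(622 + 2293) = (-1181 + (6 + 2))*2915 = (-1181 + 8)*2915 = -1173*2915 = -3419295)
s - d = 3123 - 1*(-3419295) = 3123 + 3419295 = 3422418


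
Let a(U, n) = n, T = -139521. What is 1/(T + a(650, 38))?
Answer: -1/139483 ≈ -7.1693e-6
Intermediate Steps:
1/(T + a(650, 38)) = 1/(-139521 + 38) = 1/(-139483) = -1/139483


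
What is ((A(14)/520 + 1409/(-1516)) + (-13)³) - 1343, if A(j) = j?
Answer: -87230133/24635 ≈ -3540.9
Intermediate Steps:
((A(14)/520 + 1409/(-1516)) + (-13)³) - 1343 = ((14/520 + 1409/(-1516)) + (-13)³) - 1343 = ((14*(1/520) + 1409*(-1/1516)) - 2197) - 1343 = ((7/260 - 1409/1516) - 2197) - 1343 = (-22233/24635 - 2197) - 1343 = -54145328/24635 - 1343 = -87230133/24635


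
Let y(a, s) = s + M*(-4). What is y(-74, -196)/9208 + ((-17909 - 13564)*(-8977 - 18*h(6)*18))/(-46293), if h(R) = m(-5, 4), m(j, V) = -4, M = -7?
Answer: -7134575544/1366237 ≈ -5222.1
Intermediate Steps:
h(R) = -4
y(a, s) = 28 + s (y(a, s) = s - 7*(-4) = s + 28 = 28 + s)
y(-74, -196)/9208 + ((-17909 - 13564)*(-8977 - 18*h(6)*18))/(-46293) = (28 - 196)/9208 + ((-17909 - 13564)*(-8977 - 18*(-4)*18))/(-46293) = -168*1/9208 - 31473*(-8977 + 72*18)*(-1/46293) = -21/1151 - 31473*(-8977 + 1296)*(-1/46293) = -21/1151 - 31473*(-7681)*(-1/46293) = -21/1151 + 241744113*(-1/46293) = -21/1151 - 6198567/1187 = -7134575544/1366237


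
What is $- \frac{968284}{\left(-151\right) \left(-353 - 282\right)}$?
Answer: $- \frac{968284}{95885} \approx -10.098$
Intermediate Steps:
$- \frac{968284}{\left(-151\right) \left(-353 - 282\right)} = - \frac{968284}{\left(-151\right) \left(-635\right)} = - \frac{968284}{95885}$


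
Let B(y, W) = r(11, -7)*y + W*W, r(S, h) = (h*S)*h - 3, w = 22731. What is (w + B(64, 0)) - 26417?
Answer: 30618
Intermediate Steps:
r(S, h) = -3 + S*h² (r(S, h) = (S*h)*h - 3 = S*h² - 3 = -3 + S*h²)
B(y, W) = W² + 536*y (B(y, W) = (-3 + 11*(-7)²)*y + W*W = (-3 + 11*49)*y + W² = (-3 + 539)*y + W² = 536*y + W² = W² + 536*y)
(w + B(64, 0)) - 26417 = (22731 + (0² + 536*64)) - 26417 = (22731 + (0 + 34304)) - 26417 = (22731 + 34304) - 26417 = 57035 - 26417 = 30618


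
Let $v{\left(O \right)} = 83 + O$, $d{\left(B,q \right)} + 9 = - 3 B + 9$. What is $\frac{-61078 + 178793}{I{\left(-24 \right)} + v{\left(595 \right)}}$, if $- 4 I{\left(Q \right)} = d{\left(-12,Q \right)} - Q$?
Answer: $\frac{9055}{51} \approx 177.55$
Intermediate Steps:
$d{\left(B,q \right)} = - 3 B$ ($d{\left(B,q \right)} = -9 - \left(-9 + 3 B\right) = - 3 B$)
$I{\left(Q \right)} = -9 + \frac{Q}{4}$ ($I{\left(Q \right)} = - \frac{\left(-3\right) \left(-12\right) - Q}{4} = - \frac{36 - Q}{4} = -9 + \frac{Q}{4}$)
$\frac{-61078 + 178793}{I{\left(-24 \right)} + v{\left(595 \right)}} = \frac{-61078 + 178793}{\left(-9 + \frac{1}{4} \left(-24\right)\right) + \left(83 + 595\right)} = \frac{117715}{\left(-9 - 6\right) + 678} = \frac{117715}{-15 + 678} = \frac{117715}{663} = 117715 \cdot \frac{1}{663} = \frac{9055}{51}$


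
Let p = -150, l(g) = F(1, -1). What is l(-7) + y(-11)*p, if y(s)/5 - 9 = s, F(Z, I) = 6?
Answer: 1506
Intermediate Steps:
l(g) = 6
y(s) = 45 + 5*s
l(-7) + y(-11)*p = 6 + (45 + 5*(-11))*(-150) = 6 + (45 - 55)*(-150) = 6 - 10*(-150) = 6 + 1500 = 1506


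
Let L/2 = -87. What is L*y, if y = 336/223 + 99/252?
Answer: -1031907/3122 ≈ -330.53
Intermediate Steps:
L = -174 (L = 2*(-87) = -174)
y = 11861/6244 (y = 336*(1/223) + 99*(1/252) = 336/223 + 11/28 = 11861/6244 ≈ 1.8996)
L*y = -174*11861/6244 = -1031907/3122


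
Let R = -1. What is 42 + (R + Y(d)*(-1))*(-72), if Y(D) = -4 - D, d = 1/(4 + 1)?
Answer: -942/5 ≈ -188.40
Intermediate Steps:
d = ⅕ (d = 1/5 = ⅕ ≈ 0.20000)
42 + (R + Y(d)*(-1))*(-72) = 42 + (-1 + (-4 - 1*⅕)*(-1))*(-72) = 42 + (-1 + (-4 - ⅕)*(-1))*(-72) = 42 + (-1 - 21/5*(-1))*(-72) = 42 + (-1 + 21/5)*(-72) = 42 + (16/5)*(-72) = 42 - 1152/5 = -942/5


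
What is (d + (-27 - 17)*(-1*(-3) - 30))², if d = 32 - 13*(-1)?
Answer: 1520289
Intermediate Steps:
d = 45 (d = 32 + 13 = 45)
(d + (-27 - 17)*(-1*(-3) - 30))² = (45 + (-27 - 17)*(-1*(-3) - 30))² = (45 - 44*(3 - 30))² = (45 - 44*(-27))² = (45 + 1188)² = 1233² = 1520289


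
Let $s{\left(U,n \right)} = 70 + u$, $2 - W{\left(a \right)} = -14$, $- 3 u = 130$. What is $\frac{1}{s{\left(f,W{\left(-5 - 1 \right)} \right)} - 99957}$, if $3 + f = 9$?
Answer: $- \frac{3}{299791} \approx -1.0007 \cdot 10^{-5}$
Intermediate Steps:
$u = - \frac{130}{3}$ ($u = \left(- \frac{1}{3}\right) 130 = - \frac{130}{3} \approx -43.333$)
$W{\left(a \right)} = 16$ ($W{\left(a \right)} = 2 - -14 = 2 + 14 = 16$)
$f = 6$ ($f = -3 + 9 = 6$)
$s{\left(U,n \right)} = \frac{80}{3}$ ($s{\left(U,n \right)} = 70 - \frac{130}{3} = \frac{80}{3}$)
$\frac{1}{s{\left(f,W{\left(-5 - 1 \right)} \right)} - 99957} = \frac{1}{\frac{80}{3} - 99957} = \frac{1}{- \frac{299791}{3}} = - \frac{3}{299791}$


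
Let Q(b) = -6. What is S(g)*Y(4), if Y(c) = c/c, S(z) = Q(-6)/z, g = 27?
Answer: -2/9 ≈ -0.22222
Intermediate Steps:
S(z) = -6/z
Y(c) = 1
S(g)*Y(4) = -6/27*1 = -6*1/27*1 = -2/9*1 = -2/9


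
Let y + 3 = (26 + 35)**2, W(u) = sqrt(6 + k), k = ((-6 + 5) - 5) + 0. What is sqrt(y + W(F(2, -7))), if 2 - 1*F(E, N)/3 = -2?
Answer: 13*sqrt(22) ≈ 60.975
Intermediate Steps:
F(E, N) = 12 (F(E, N) = 6 - 3*(-2) = 6 + 6 = 12)
k = -6 (k = (-1 - 5) + 0 = -6 + 0 = -6)
W(u) = 0 (W(u) = sqrt(6 - 6) = sqrt(0) = 0)
y = 3718 (y = -3 + (26 + 35)**2 = -3 + 61**2 = -3 + 3721 = 3718)
sqrt(y + W(F(2, -7))) = sqrt(3718 + 0) = sqrt(3718) = 13*sqrt(22)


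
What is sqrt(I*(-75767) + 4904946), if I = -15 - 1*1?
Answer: sqrt(6117218) ≈ 2473.3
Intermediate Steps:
I = -16 (I = -15 - 1 = -16)
sqrt(I*(-75767) + 4904946) = sqrt(-16*(-75767) + 4904946) = sqrt(1212272 + 4904946) = sqrt(6117218)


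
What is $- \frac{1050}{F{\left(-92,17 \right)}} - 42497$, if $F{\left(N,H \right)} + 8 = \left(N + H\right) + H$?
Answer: $- \frac{467292}{11} \approx -42481.0$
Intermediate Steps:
$F{\left(N,H \right)} = -8 + N + 2 H$ ($F{\left(N,H \right)} = -8 + \left(\left(N + H\right) + H\right) = -8 + \left(\left(H + N\right) + H\right) = -8 + \left(N + 2 H\right) = -8 + N + 2 H$)
$- \frac{1050}{F{\left(-92,17 \right)}} - 42497 = - \frac{1050}{-8 - 92 + 2 \cdot 17} - 42497 = - \frac{1050}{-8 - 92 + 34} - 42497 = - \frac{1050}{-66} - 42497 = \left(-1050\right) \left(- \frac{1}{66}\right) - 42497 = \frac{175}{11} - 42497 = - \frac{467292}{11}$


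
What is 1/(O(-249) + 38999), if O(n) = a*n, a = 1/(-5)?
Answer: 5/195244 ≈ 2.5609e-5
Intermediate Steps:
a = -⅕ (a = 1*(-⅕) = -⅕ ≈ -0.20000)
O(n) = -n/5
1/(O(-249) + 38999) = 1/(-⅕*(-249) + 38999) = 1/(249/5 + 38999) = 1/(195244/5) = 5/195244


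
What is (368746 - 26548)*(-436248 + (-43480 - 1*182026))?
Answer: -226450895292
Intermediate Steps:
(368746 - 26548)*(-436248 + (-43480 - 1*182026)) = 342198*(-436248 + (-43480 - 182026)) = 342198*(-436248 - 225506) = 342198*(-661754) = -226450895292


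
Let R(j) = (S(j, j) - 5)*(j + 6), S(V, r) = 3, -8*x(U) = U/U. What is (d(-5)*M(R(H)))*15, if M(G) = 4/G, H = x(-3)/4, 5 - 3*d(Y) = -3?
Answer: -2560/191 ≈ -13.403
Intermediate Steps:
x(U) = -1/8 (x(U) = -U/(8*U) = -1/8*1 = -1/8)
d(Y) = 8/3 (d(Y) = 5/3 - 1/3*(-3) = 5/3 + 1 = 8/3)
H = -1/32 (H = -1/8/4 = -1/8*1/4 = -1/32 ≈ -0.031250)
R(j) = -12 - 2*j (R(j) = (3 - 5)*(j + 6) = -2*(6 + j) = -12 - 2*j)
(d(-5)*M(R(H)))*15 = (8*(4/(-12 - 2*(-1/32)))/3)*15 = (8*(4/(-12 + 1/16))/3)*15 = (8*(4/(-191/16))/3)*15 = (8*(4*(-16/191))/3)*15 = ((8/3)*(-64/191))*15 = -512/573*15 = -2560/191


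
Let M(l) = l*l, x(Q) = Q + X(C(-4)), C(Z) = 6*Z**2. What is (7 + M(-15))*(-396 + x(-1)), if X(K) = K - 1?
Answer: -70064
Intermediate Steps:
X(K) = -1 + K
x(Q) = 95 + Q (x(Q) = Q + (-1 + 6*(-4)**2) = Q + (-1 + 6*16) = Q + (-1 + 96) = Q + 95 = 95 + Q)
M(l) = l**2
(7 + M(-15))*(-396 + x(-1)) = (7 + (-15)**2)*(-396 + (95 - 1)) = (7 + 225)*(-396 + 94) = 232*(-302) = -70064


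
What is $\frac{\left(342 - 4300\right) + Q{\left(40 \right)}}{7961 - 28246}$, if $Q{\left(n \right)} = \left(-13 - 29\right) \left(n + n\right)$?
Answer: $\frac{7318}{20285} \approx 0.36076$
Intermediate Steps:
$Q{\left(n \right)} = - 84 n$ ($Q{\left(n \right)} = - 42 \cdot 2 n = - 84 n$)
$\frac{\left(342 - 4300\right) + Q{\left(40 \right)}}{7961 - 28246} = \frac{\left(342 - 4300\right) - 3360}{7961 - 28246} = \frac{\left(342 - 4300\right) - 3360}{-20285} = \left(-3958 - 3360\right) \left(- \frac{1}{20285}\right) = \left(-7318\right) \left(- \frac{1}{20285}\right) = \frac{7318}{20285}$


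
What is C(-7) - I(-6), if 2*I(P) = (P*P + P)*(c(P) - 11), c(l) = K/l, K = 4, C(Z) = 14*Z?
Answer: 77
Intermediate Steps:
c(l) = 4/l
I(P) = (-11 + 4/P)*(P + P²)/2 (I(P) = ((P*P + P)*(4/P - 11))/2 = ((P² + P)*(-11 + 4/P))/2 = ((P + P²)*(-11 + 4/P))/2 = ((-11 + 4/P)*(P + P²))/2 = (-11 + 4/P)*(P + P²)/2)
C(-7) - I(-6) = 14*(-7) - (2 - ½*(-6)*(7 + 11*(-6))) = -98 - (2 - ½*(-6)*(7 - 66)) = -98 - (2 - ½*(-6)*(-59)) = -98 - (2 - 177) = -98 - 1*(-175) = -98 + 175 = 77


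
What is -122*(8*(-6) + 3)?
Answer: 5490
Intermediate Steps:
-122*(8*(-6) + 3) = -122*(-48 + 3) = -122*(-45) = 5490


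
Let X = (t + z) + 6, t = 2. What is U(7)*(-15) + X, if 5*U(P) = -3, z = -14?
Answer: 3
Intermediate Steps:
U(P) = -⅗ (U(P) = (⅕)*(-3) = -⅗)
X = -6 (X = (2 - 14) + 6 = -12 + 6 = -6)
U(7)*(-15) + X = -⅗*(-15) - 6 = 9 - 6 = 3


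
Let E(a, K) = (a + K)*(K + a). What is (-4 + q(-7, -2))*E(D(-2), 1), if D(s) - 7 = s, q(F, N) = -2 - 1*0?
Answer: -216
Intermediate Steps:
q(F, N) = -2 (q(F, N) = -2 + 0 = -2)
D(s) = 7 + s
E(a, K) = (K + a)² (E(a, K) = (K + a)*(K + a) = (K + a)²)
(-4 + q(-7, -2))*E(D(-2), 1) = (-4 - 2)*(1 + (7 - 2))² = -6*(1 + 5)² = -6*6² = -6*36 = -216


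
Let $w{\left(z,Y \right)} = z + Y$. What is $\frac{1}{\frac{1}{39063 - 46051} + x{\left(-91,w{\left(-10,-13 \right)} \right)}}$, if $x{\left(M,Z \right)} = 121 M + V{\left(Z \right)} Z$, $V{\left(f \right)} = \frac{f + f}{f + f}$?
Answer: $- \frac{6988}{77105593} \approx -9.0629 \cdot 10^{-5}$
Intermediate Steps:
$V{\left(f \right)} = 1$ ($V{\left(f \right)} = \frac{2 f}{2 f} = 2 f \frac{1}{2 f} = 1$)
$w{\left(z,Y \right)} = Y + z$
$x{\left(M,Z \right)} = Z + 121 M$ ($x{\left(M,Z \right)} = 121 M + 1 Z = 121 M + Z = Z + 121 M$)
$\frac{1}{\frac{1}{39063 - 46051} + x{\left(-91,w{\left(-10,-13 \right)} \right)}} = \frac{1}{\frac{1}{39063 - 46051} + \left(\left(-13 - 10\right) + 121 \left(-91\right)\right)} = \frac{1}{\frac{1}{39063 - 46051} - 11034} = \frac{1}{\frac{1}{-6988} - 11034} = \frac{1}{- \frac{1}{6988} - 11034} = \frac{1}{- \frac{77105593}{6988}} = - \frac{6988}{77105593}$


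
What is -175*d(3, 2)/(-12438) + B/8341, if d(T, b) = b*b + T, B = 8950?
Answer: 121537825/103745358 ≈ 1.1715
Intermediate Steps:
d(T, b) = T + b**2 (d(T, b) = b**2 + T = T + b**2)
-175*d(3, 2)/(-12438) + B/8341 = -175*(3 + 2**2)/(-12438) + 8950/8341 = -175*(3 + 4)*(-1/12438) + 8950*(1/8341) = -175*7*(-1/12438) + 8950/8341 = -1225*(-1/12438) + 8950/8341 = 1225/12438 + 8950/8341 = 121537825/103745358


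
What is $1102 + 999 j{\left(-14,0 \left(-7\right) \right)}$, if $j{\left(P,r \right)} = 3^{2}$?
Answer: $10093$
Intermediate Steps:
$j{\left(P,r \right)} = 9$
$1102 + 999 j{\left(-14,0 \left(-7\right) \right)} = 1102 + 999 \cdot 9 = 1102 + 8991 = 10093$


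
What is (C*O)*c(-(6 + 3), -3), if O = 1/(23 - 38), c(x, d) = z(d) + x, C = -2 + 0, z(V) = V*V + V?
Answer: -⅖ ≈ -0.40000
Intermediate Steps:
z(V) = V + V² (z(V) = V² + V = V + V²)
C = -2
c(x, d) = x + d*(1 + d) (c(x, d) = d*(1 + d) + x = x + d*(1 + d))
O = -1/15 (O = 1/(-15) = -1/15 ≈ -0.066667)
(C*O)*c(-(6 + 3), -3) = (-2*(-1/15))*(-(6 + 3) - 3*(1 - 3)) = 2*(-1*9 - 3*(-2))/15 = 2*(-9 + 6)/15 = (2/15)*(-3) = -⅖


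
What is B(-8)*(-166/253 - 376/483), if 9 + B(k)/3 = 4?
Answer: 38110/1771 ≈ 21.519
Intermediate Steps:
B(k) = -15 (B(k) = -27 + 3*4 = -27 + 12 = -15)
B(-8)*(-166/253 - 376/483) = -15*(-166/253 - 376/483) = -15*(-7622/5313) = 38110/1771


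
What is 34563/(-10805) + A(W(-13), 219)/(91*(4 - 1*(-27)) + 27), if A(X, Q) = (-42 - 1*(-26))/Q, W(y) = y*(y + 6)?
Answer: -1347345671/421200510 ≈ -3.1988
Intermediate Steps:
W(y) = y*(6 + y)
A(X, Q) = -16/Q (A(X, Q) = (-42 + 26)/Q = -16/Q)
34563/(-10805) + A(W(-13), 219)/(91*(4 - 1*(-27)) + 27) = 34563/(-10805) + (-16/219)/(91*(4 - 1*(-27)) + 27) = 34563*(-1/10805) + (-16*1/219)/(91*(4 + 27) + 27) = -34563/10805 - 16/(219*(91*31 + 27)) = -34563/10805 - 16/(219*(2821 + 27)) = -34563/10805 - 16/219/2848 = -34563/10805 - 16/219*1/2848 = -34563/10805 - 1/38982 = -1347345671/421200510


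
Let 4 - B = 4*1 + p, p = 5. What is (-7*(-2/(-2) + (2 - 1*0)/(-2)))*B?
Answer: 0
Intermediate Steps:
B = -5 (B = 4 - (4*1 + 5) = 4 - (4 + 5) = 4 - 1*9 = 4 - 9 = -5)
(-7*(-2/(-2) + (2 - 1*0)/(-2)))*B = -7*(-2/(-2) + (2 - 1*0)/(-2))*(-5) = -7*(-2*(-½) + (2 + 0)*(-½))*(-5) = -7*(1 + 2*(-½))*(-5) = -7*(1 - 1)*(-5) = -7*0*(-5) = 0*(-5) = 0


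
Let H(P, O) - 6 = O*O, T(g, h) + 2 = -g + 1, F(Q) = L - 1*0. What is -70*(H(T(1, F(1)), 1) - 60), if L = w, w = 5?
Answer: 3710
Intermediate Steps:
L = 5
F(Q) = 5 (F(Q) = 5 - 1*0 = 5 + 0 = 5)
T(g, h) = -1 - g (T(g, h) = -2 + (-g + 1) = -2 + (1 - g) = -1 - g)
H(P, O) = 6 + O² (H(P, O) = 6 + O*O = 6 + O²)
-70*(H(T(1, F(1)), 1) - 60) = -70*((6 + 1²) - 60) = -70*((6 + 1) - 60) = -70*(7 - 60) = -70*(-53) = 3710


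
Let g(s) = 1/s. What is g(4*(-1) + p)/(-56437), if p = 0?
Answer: 1/225748 ≈ 4.4297e-6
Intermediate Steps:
g(4*(-1) + p)/(-56437) = 1/((4*(-1) + 0)*(-56437)) = -1/56437/(-4 + 0) = -1/56437/(-4) = -¼*(-1/56437) = 1/225748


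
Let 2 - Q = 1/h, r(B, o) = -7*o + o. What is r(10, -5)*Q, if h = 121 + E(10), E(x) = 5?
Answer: 1255/21 ≈ 59.762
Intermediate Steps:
r(B, o) = -6*o
h = 126 (h = 121 + 5 = 126)
Q = 251/126 (Q = 2 - 1/126 = 251/126 ≈ 1.9921)
r(10, -5)*Q = -6*(-5)*(251/126) = 30*(251/126) = 1255/21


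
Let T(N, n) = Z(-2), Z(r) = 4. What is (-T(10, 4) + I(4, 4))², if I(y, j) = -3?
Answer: 49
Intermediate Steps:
T(N, n) = 4
(-T(10, 4) + I(4, 4))² = (-1*4 - 3)² = (-4 - 3)² = (-7)² = 49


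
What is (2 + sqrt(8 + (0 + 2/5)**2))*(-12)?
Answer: -24 - 24*sqrt(51)/5 ≈ -58.279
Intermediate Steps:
(2 + sqrt(8 + (0 + 2/5)**2))*(-12) = (2 + sqrt(8 + (2/5)**2))*(-12) = (2 + sqrt(8 + 4/25))*(-12) = (2 + sqrt(204/25))*(-12) = (2 + 2*sqrt(51)/5)*(-12) = -24 - 24*sqrt(51)/5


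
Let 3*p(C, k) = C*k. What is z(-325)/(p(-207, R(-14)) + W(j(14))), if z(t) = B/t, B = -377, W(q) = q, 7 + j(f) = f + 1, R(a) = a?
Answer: 29/24350 ≈ 0.0011910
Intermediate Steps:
p(C, k) = C*k/3 (p(C, k) = (C*k)/3 = C*k/3)
j(f) = -6 + f (j(f) = -7 + (f + 1) = -7 + (1 + f) = -6 + f)
z(t) = -377/t
z(-325)/(p(-207, R(-14)) + W(j(14))) = (-377/(-325))/((1/3)*(-207)*(-14) + (-6 + 14)) = (-377*(-1/325))/(966 + 8) = (29/25)/974 = (29/25)*(1/974) = 29/24350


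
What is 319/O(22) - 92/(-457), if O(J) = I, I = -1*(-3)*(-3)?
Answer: -144955/4113 ≈ -35.243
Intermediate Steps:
I = -9 (I = 3*(-3) = -9)
O(J) = -9
319/O(22) - 92/(-457) = 319/(-9) - 92/(-457) = 319*(-⅑) - 92*(-1/457) = -319/9 + 92/457 = -144955/4113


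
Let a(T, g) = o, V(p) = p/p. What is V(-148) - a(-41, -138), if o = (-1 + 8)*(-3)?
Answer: 22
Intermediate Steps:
V(p) = 1
o = -21 (o = 7*(-3) = -21)
a(T, g) = -21
V(-148) - a(-41, -138) = 1 - 1*(-21) = 1 + 21 = 22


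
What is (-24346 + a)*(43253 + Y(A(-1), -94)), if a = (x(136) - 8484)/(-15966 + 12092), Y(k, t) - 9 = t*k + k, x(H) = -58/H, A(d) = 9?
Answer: -272068917177675/263432 ≈ -1.0328e+9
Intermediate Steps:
Y(k, t) = 9 + k + k*t (Y(k, t) = 9 + (t*k + k) = 9 + (k*t + k) = 9 + (k + k*t) = 9 + k + k*t)
a = 576941/263432 (a = (-58/136 - 8484)/(-15966 + 12092) = (-58*1/136 - 8484)/(-3874) = (-29/68 - 8484)*(-1/3874) = -576941/68*(-1/3874) = 576941/263432 ≈ 2.1901)
(-24346 + a)*(43253 + Y(A(-1), -94)) = (-24346 + 576941/263432)*(43253 + (9 + 9 + 9*(-94))) = -6412938531*(43253 + (9 + 9 - 846))/263432 = -6412938531*(43253 - 828)/263432 = -6412938531/263432*42425 = -272068917177675/263432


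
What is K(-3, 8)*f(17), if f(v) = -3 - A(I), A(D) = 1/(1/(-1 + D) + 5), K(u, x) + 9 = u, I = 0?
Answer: 39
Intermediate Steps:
K(u, x) = -9 + u
A(D) = 1/(5 + 1/(-1 + D))
f(v) = -13/4 (f(v) = -3 - (-1 + 0)/(-4 + 5*0) = -3 - (-1)/(-4 + 0) = -3 - (-1)/(-4) = -3 - (-1)*(-1)/4 = -3 - 1*¼ = -3 - ¼ = -13/4)
K(-3, 8)*f(17) = (-9 - 3)*(-13/4) = -12*(-13/4) = 39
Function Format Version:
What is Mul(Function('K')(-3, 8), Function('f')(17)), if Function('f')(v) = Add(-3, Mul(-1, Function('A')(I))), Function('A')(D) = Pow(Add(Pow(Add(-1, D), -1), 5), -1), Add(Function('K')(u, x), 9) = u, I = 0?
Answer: 39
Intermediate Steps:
Function('K')(u, x) = Add(-9, u)
Function('A')(D) = Pow(Add(5, Pow(Add(-1, D), -1)), -1)
Function('f')(v) = Rational(-13, 4) (Function('f')(v) = Add(-3, Mul(-1, Mul(Pow(Add(-4, Mul(5, 0)), -1), Add(-1, 0)))) = Add(-3, Mul(-1, Mul(Pow(Add(-4, 0), -1), -1))) = Add(-3, Mul(-1, Mul(Pow(-4, -1), -1))) = Add(-3, Mul(-1, Mul(Rational(-1, 4), -1))) = Add(-3, Mul(-1, Rational(1, 4))) = Add(-3, Rational(-1, 4)) = Rational(-13, 4))
Mul(Function('K')(-3, 8), Function('f')(17)) = Mul(Add(-9, -3), Rational(-13, 4)) = Mul(-12, Rational(-13, 4)) = 39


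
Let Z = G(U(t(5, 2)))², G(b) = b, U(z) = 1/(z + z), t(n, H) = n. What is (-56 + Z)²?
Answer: 31348801/10000 ≈ 3134.9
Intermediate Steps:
U(z) = 1/(2*z)
Z = 1/100 (Z = ((½)/5)² = ((½)*(⅕))² = (⅒)² = 1/100 ≈ 0.010000)
(-56 + Z)² = (-56 + 1/100)² = (-5599/100)² = 31348801/10000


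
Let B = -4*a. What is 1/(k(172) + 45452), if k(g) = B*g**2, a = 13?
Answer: -1/1492916 ≈ -6.6983e-7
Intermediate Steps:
B = -52 (B = -4*13 = -52)
k(g) = -52*g**2
1/(k(172) + 45452) = 1/(-52*172**2 + 45452) = 1/(-52*29584 + 45452) = 1/(-1538368 + 45452) = 1/(-1492916) = -1/1492916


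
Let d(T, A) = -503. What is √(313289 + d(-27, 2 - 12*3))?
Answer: 3*√34754 ≈ 559.27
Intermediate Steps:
√(313289 + d(-27, 2 - 12*3)) = √(313289 - 503) = √312786 = 3*√34754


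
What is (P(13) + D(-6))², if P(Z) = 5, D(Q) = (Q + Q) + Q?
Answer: 169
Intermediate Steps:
D(Q) = 3*Q (D(Q) = 2*Q + Q = 3*Q)
(P(13) + D(-6))² = (5 + 3*(-6))² = (5 - 18)² = (-13)² = 169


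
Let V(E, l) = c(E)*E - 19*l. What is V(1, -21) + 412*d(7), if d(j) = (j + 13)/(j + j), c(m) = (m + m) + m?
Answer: 6934/7 ≈ 990.57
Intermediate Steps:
c(m) = 3*m (c(m) = 2*m + m = 3*m)
d(j) = (13 + j)/(2*j) (d(j) = (13 + j)/((2*j)) = (13 + j)*(1/(2*j)) = (13 + j)/(2*j))
V(E, l) = -19*l + 3*E**2 (V(E, l) = (3*E)*E - 19*l = 3*E**2 - 19*l = -19*l + 3*E**2)
V(1, -21) + 412*d(7) = (-19*(-21) + 3*1**2) + 412*((1/2)*(13 + 7)/7) = (399 + 3*1) + 412*((1/2)*(1/7)*20) = (399 + 3) + 412*(10/7) = 402 + 4120/7 = 6934/7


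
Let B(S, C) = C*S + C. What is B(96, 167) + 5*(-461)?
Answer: 13894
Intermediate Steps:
B(S, C) = C + C*S
B(96, 167) + 5*(-461) = 167*(1 + 96) + 5*(-461) = 167*97 - 2305 = 16199 - 2305 = 13894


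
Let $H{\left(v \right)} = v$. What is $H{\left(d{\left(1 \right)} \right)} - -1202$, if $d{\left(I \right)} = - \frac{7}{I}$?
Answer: $1195$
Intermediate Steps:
$H{\left(d{\left(1 \right)} \right)} - -1202 = - \frac{7}{1} - -1202 = \left(-7\right) 1 + 1202 = -7 + 1202 = 1195$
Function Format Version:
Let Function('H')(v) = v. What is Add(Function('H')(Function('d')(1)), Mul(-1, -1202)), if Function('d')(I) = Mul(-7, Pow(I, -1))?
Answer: 1195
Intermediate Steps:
Add(Function('H')(Function('d')(1)), Mul(-1, -1202)) = Add(Mul(-7, Pow(1, -1)), Mul(-1, -1202)) = Add(Mul(-7, 1), 1202) = Add(-7, 1202) = 1195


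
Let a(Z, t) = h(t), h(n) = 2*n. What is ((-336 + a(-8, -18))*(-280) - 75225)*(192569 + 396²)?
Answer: 10109454975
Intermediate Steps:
a(Z, t) = 2*t
((-336 + a(-8, -18))*(-280) - 75225)*(192569 + 396²) = ((-336 + 2*(-18))*(-280) - 75225)*(192569 + 396²) = ((-336 - 36)*(-280) - 75225)*(192569 + 156816) = (-372*(-280) - 75225)*349385 = (104160 - 75225)*349385 = 28935*349385 = 10109454975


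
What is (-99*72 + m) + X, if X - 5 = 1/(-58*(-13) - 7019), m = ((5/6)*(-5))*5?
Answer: -268536701/37590 ≈ -7143.8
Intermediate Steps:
m = -125/6 (m = ((5*(⅙))*(-5))*5 = ((⅚)*(-5))*5 = -25/6*5 = -125/6 ≈ -20.833)
X = 31324/6265 (X = 5 + 1/(-58*(-13) - 7019) = 5 + 1/(754 - 7019) = 5 + 1/(-6265) = 5 - 1/6265 = 31324/6265 ≈ 4.9998)
(-99*72 + m) + X = (-99*72 - 125/6) + 31324/6265 = (-7128 - 125/6) + 31324/6265 = -42893/6 + 31324/6265 = -268536701/37590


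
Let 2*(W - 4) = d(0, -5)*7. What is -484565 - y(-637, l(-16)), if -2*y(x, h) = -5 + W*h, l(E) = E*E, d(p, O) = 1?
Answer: -967215/2 ≈ -4.8361e+5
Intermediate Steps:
l(E) = E²
W = 15/2 (W = 4 + (1*7)/2 = 4 + (½)*7 = 4 + 7/2 = 15/2 ≈ 7.5000)
y(x, h) = 5/2 - 15*h/4 (y(x, h) = -(-5 + 15*h/2)/2 = 5/2 - 15*h/4)
-484565 - y(-637, l(-16)) = -484565 - (5/2 - 15/4*(-16)²) = -484565 - (5/2 - 15/4*256) = -484565 - (5/2 - 960) = -484565 - 1*(-1915/2) = -484565 + 1915/2 = -967215/2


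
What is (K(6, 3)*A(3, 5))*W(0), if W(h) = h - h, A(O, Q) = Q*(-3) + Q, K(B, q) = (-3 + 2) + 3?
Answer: 0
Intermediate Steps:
K(B, q) = 2 (K(B, q) = -1 + 3 = 2)
A(O, Q) = -2*Q (A(O, Q) = -3*Q + Q = -2*Q)
W(h) = 0
(K(6, 3)*A(3, 5))*W(0) = (2*(-2*5))*0 = (2*(-10))*0 = -20*0 = 0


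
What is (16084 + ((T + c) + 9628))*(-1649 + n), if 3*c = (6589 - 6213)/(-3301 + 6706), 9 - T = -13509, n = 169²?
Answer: 10784575637312/10215 ≈ 1.0558e+9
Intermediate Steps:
n = 28561
T = 13518 (T = 9 - 1*(-13509) = 9 + 13509 = 13518)
c = 376/10215 (c = ((6589 - 6213)/(-3301 + 6706))/3 = (376/3405)/3 = (376*(1/3405))/3 = (⅓)*(376/3405) = 376/10215 ≈ 0.036809)
(16084 + ((T + c) + 9628))*(-1649 + n) = (16084 + ((13518 + 376/10215) + 9628))*(-1649 + 28561) = (16084 + (138086746/10215 + 9628))*26912 = (16084 + 236436766/10215)*26912 = (400734826/10215)*26912 = 10784575637312/10215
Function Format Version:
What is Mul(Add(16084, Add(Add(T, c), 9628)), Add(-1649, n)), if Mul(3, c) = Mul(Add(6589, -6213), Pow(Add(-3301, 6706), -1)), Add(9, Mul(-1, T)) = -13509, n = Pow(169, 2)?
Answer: Rational(10784575637312, 10215) ≈ 1.0558e+9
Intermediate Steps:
n = 28561
T = 13518 (T = Add(9, Mul(-1, -13509)) = Add(9, 13509) = 13518)
c = Rational(376, 10215) (c = Mul(Rational(1, 3), Mul(Add(6589, -6213), Pow(Add(-3301, 6706), -1))) = Mul(Rational(1, 3), Mul(376, Pow(3405, -1))) = Mul(Rational(1, 3), Mul(376, Rational(1, 3405))) = Mul(Rational(1, 3), Rational(376, 3405)) = Rational(376, 10215) ≈ 0.036809)
Mul(Add(16084, Add(Add(T, c), 9628)), Add(-1649, n)) = Mul(Add(16084, Add(Add(13518, Rational(376, 10215)), 9628)), Add(-1649, 28561)) = Mul(Add(16084, Add(Rational(138086746, 10215), 9628)), 26912) = Mul(Add(16084, Rational(236436766, 10215)), 26912) = Mul(Rational(400734826, 10215), 26912) = Rational(10784575637312, 10215)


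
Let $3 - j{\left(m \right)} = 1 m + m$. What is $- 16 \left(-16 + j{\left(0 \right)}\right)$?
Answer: $208$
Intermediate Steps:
$j{\left(m \right)} = 3 - 2 m$ ($j{\left(m \right)} = 3 - \left(1 m + m\right) = 3 - \left(m + m\right) = 3 - 2 m$)
$- 16 \left(-16 + j{\left(0 \right)}\right) = - 16 \left(-16 + \left(3 - 0\right)\right) = - 16 \left(-16 + \left(3 + 0\right)\right) = - 16 \left(-16 + 3\right) = \left(-16\right) \left(-13\right) = 208$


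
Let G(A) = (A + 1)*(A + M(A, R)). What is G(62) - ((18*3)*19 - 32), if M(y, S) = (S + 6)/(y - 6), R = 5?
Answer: 23395/8 ≈ 2924.4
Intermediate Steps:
M(y, S) = (6 + S)/(-6 + y)
G(A) = (1 + A)*(A + 11/(-6 + A)) (G(A) = (A + 1)*(A + (6 + 5)/(-6 + A)) = (1 + A)*(A + 11/(-6 + A)))
G(62) - ((18*3)*19 - 32) = (11 + 11*62 + 62*(1 + 62)*(-6 + 62))/(-6 + 62) - ((18*3)*19 - 32) = (11 + 682 + 62*63*56)/56 - (54*19 - 32) = (11 + 682 + 218736)/56 - (1026 - 32) = (1/56)*219429 - 1*994 = 31347/8 - 994 = 23395/8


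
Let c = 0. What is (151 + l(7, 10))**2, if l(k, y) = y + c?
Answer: 25921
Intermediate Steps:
l(k, y) = y (l(k, y) = y + 0 = y)
(151 + l(7, 10))**2 = (151 + 10)**2 = 161**2 = 25921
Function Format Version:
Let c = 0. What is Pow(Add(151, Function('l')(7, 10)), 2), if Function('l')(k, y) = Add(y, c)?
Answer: 25921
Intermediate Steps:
Function('l')(k, y) = y (Function('l')(k, y) = Add(y, 0) = y)
Pow(Add(151, Function('l')(7, 10)), 2) = Pow(Add(151, 10), 2) = Pow(161, 2) = 25921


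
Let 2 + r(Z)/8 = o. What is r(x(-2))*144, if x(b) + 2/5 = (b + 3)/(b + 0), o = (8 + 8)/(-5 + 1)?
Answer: -6912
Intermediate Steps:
o = -4 (o = 16/(-4) = 16*(-¼) = -4)
x(b) = -⅖ + (3 + b)/b (x(b) = -⅖ + (b + 3)/(b + 0) = -⅖ + (3 + b)/b)
r(Z) = -48 (r(Z) = -16 + 8*(-4) = -16 - 32 = -48)
r(x(-2))*144 = -48*144 = -6912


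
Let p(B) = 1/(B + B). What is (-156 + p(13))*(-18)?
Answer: 36495/13 ≈ 2807.3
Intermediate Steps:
p(B) = 1/(2*B)
(-156 + p(13))*(-18) = (-156 + (½)/13)*(-18) = (-156 + (½)*(1/13))*(-18) = (-156 + 1/26)*(-18) = -4055/26*(-18) = 36495/13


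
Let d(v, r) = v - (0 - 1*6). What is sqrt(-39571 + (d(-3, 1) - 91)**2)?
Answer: 103*I*sqrt(3) ≈ 178.4*I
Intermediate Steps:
d(v, r) = 6 + v (d(v, r) = v - (0 - 6) = v - 1*(-6) = v + 6 = 6 + v)
sqrt(-39571 + (d(-3, 1) - 91)**2) = sqrt(-39571 + ((6 - 3) - 91)**2) = sqrt(-39571 + (3 - 91)**2) = sqrt(-39571 + (-88)**2) = sqrt(-39571 + 7744) = sqrt(-31827) = 103*I*sqrt(3)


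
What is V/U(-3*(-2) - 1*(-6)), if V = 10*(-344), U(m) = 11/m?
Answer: -41280/11 ≈ -3752.7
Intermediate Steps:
V = -3440
V/U(-3*(-2) - 1*(-6)) = -3440/(11/(-3*(-2) - 1*(-6))) = -3440/(11/(6 + 6)) = -3440/(11/12) = -3440/(11*(1/12)) = -3440/11/12 = -3440*12/11 = -41280/11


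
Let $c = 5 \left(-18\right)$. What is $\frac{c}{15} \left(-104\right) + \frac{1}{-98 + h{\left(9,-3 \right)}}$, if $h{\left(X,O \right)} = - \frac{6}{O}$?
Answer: $\frac{59903}{96} \approx 623.99$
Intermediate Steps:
$c = -90$
$\frac{c}{15} \left(-104\right) + \frac{1}{-98 + h{\left(9,-3 \right)}} = - \frac{90}{15} \left(-104\right) + \frac{1}{-98 - \frac{6}{-3}} = \left(-90\right) \frac{1}{15} \left(-104\right) + \frac{1}{-98 - -2} = \left(-6\right) \left(-104\right) + \frac{1}{-98 + 2} = 624 + \frac{1}{-96} = 624 - \frac{1}{96} = \frac{59903}{96}$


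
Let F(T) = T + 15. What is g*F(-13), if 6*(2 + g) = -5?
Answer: -17/3 ≈ -5.6667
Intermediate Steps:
g = -17/6 (g = -2 + (1/6)*(-5) = -2 - 5/6 = -17/6 ≈ -2.8333)
F(T) = 15 + T
g*F(-13) = -17*(15 - 13)/6 = -17/6*2 = -17/3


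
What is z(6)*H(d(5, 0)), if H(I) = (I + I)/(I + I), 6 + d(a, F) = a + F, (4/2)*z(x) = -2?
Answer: -1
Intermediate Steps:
z(x) = -1 (z(x) = (1/2)*(-2) = -1)
d(a, F) = -6 + F + a (d(a, F) = -6 + (a + F) = -6 + (F + a) = -6 + F + a)
H(I) = 1 (H(I) = (2*I)/((2*I)) = (2*I)*(1/(2*I)) = 1)
z(6)*H(d(5, 0)) = -1*1 = -1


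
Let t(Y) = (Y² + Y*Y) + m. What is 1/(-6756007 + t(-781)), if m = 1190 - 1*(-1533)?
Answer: -1/5533362 ≈ -1.8072e-7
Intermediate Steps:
m = 2723 (m = 1190 + 1533 = 2723)
t(Y) = 2723 + 2*Y² (t(Y) = (Y² + Y*Y) + 2723 = (Y² + Y²) + 2723 = 2*Y² + 2723 = 2723 + 2*Y²)
1/(-6756007 + t(-781)) = 1/(-6756007 + (2723 + 2*(-781)²)) = 1/(-6756007 + (2723 + 2*609961)) = 1/(-6756007 + (2723 + 1219922)) = 1/(-6756007 + 1222645) = 1/(-5533362) = -1/5533362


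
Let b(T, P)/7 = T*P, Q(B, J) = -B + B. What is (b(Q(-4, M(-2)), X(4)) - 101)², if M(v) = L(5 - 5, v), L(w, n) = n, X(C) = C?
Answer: 10201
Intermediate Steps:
M(v) = v
Q(B, J) = 0
b(T, P) = 7*P*T (b(T, P) = 7*(T*P) = 7*(P*T) = 7*P*T)
(b(Q(-4, M(-2)), X(4)) - 101)² = (7*4*0 - 101)² = (0 - 101)² = (-101)² = 10201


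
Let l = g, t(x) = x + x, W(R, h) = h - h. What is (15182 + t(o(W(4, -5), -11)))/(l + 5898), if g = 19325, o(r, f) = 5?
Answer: 15192/25223 ≈ 0.60231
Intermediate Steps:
W(R, h) = 0
t(x) = 2*x
l = 19325
(15182 + t(o(W(4, -5), -11)))/(l + 5898) = (15182 + 2*5)/(19325 + 5898) = (15182 + 10)/25223 = 15192*(1/25223) = 15192/25223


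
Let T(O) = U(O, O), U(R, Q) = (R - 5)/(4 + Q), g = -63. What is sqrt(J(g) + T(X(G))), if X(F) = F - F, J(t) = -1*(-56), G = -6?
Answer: sqrt(219)/2 ≈ 7.3993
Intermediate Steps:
J(t) = 56
U(R, Q) = (-5 + R)/(4 + Q)
X(F) = 0
T(O) = (-5 + O)/(4 + O)
sqrt(J(g) + T(X(G))) = sqrt(56 + (-5 + 0)/(4 + 0)) = sqrt(56 - 5/4) = sqrt(219/4) = sqrt(219)/2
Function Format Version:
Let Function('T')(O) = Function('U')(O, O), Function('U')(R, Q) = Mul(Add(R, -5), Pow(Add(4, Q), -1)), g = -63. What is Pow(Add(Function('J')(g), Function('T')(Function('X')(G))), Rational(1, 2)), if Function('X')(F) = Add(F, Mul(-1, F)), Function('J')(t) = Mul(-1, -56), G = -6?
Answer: Mul(Rational(1, 2), Pow(219, Rational(1, 2))) ≈ 7.3993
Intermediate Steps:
Function('J')(t) = 56
Function('U')(R, Q) = Mul(Pow(Add(4, Q), -1), Add(-5, R)) (Function('U')(R, Q) = Mul(Add(-5, R), Pow(Add(4, Q), -1)) = Mul(Pow(Add(4, Q), -1), Add(-5, R)))
Function('X')(F) = 0
Function('T')(O) = Mul(Pow(Add(4, O), -1), Add(-5, O))
Pow(Add(Function('J')(g), Function('T')(Function('X')(G))), Rational(1, 2)) = Pow(Add(56, Mul(Pow(Add(4, 0), -1), Add(-5, 0))), Rational(1, 2)) = Pow(Add(56, Mul(Pow(4, -1), -5)), Rational(1, 2)) = Pow(Add(56, Mul(Rational(1, 4), -5)), Rational(1, 2)) = Pow(Add(56, Rational(-5, 4)), Rational(1, 2)) = Pow(Rational(219, 4), Rational(1, 2)) = Mul(Rational(1, 2), Pow(219, Rational(1, 2)))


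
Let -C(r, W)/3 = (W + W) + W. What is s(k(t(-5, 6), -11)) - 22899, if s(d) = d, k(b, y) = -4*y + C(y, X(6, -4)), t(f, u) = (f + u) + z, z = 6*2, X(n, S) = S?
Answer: -22819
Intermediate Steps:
z = 12
t(f, u) = 12 + f + u (t(f, u) = (f + u) + 12 = 12 + f + u)
C(r, W) = -9*W (C(r, W) = -3*((W + W) + W) = -3*(2*W + W) = -9*W)
k(b, y) = 36 - 4*y (k(b, y) = -4*y - 9*(-4) = -4*y + 36 = 36 - 4*y)
s(k(t(-5, 6), -11)) - 22899 = (36 - 4*(-11)) - 22899 = (36 + 44) - 22899 = 80 - 22899 = -22819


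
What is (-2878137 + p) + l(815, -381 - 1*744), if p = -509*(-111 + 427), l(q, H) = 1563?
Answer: -3037418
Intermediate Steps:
p = -160844 (p = -509*316 = -160844)
(-2878137 + p) + l(815, -381 - 1*744) = (-2878137 - 160844) + 1563 = -3038981 + 1563 = -3037418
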